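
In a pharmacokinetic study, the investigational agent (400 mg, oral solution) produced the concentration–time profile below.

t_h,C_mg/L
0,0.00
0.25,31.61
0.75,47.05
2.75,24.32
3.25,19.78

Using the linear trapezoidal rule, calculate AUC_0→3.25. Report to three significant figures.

AUC = 106 mg/L·h

Trapezoidal AUC_0→3.25:
  [0→0.25]: (0.00+31.61)/2 × 0.25 = 3.95125
  [0.25→0.75]: (31.61+47.05)/2 × 0.5 = 19.665
  [0.75→2.75]: (47.05+24.32)/2 × 2 = 71.37
  [2.75→3.25]: (24.32+19.78)/2 × 0.5 = 11.025
  Sum = 106.01125 mg/L·h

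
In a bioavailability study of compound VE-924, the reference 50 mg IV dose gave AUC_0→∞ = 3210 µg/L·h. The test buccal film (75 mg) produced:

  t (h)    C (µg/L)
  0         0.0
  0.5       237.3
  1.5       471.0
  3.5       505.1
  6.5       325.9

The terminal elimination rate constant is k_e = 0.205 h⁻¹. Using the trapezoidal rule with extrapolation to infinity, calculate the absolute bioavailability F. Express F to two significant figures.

F = 0.88

Trapezoidal AUC_0→6.5 (buccal film):
  [0→0.5]: (0.0+237.3)/2 × 0.5 = 59.325
  [0.5→1.5]: (237.3+471.0)/2 × 1 = 354.15
  [1.5→3.5]: (471.0+505.1)/2 × 2 = 976.1
  [3.5→6.5]: (505.1+325.9)/2 × 3 = 1246.5
  Sum = 2636.075 µg/L·h
Tail: C_last/k_e = 325.9/0.205 = 1589.756
AUC_0→∞ (buccal film) = 2636.075 + 1589.756 = 4225.831 µg/L·h
F = (AUC_ev/D_ev)/(AUC_iv/D_iv) = (4225.831/75)/(3210/50) = 56.3444/64.2 = 0.8776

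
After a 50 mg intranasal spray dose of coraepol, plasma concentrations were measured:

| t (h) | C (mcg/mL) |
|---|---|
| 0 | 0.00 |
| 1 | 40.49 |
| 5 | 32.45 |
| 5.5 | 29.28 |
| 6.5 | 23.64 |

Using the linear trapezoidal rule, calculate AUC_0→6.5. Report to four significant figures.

Trapezoidal AUC_0→6.5:
  [0→1]: (0.00+40.49)/2 × 1 = 20.245
  [1→5]: (40.49+32.45)/2 × 4 = 145.88
  [5→5.5]: (32.45+29.28)/2 × 0.5 = 15.4325
  [5.5→6.5]: (29.28+23.64)/2 × 1 = 26.46
  Sum = 208.0175 mcg/mL·h

AUC = 208.0 mcg/mL·h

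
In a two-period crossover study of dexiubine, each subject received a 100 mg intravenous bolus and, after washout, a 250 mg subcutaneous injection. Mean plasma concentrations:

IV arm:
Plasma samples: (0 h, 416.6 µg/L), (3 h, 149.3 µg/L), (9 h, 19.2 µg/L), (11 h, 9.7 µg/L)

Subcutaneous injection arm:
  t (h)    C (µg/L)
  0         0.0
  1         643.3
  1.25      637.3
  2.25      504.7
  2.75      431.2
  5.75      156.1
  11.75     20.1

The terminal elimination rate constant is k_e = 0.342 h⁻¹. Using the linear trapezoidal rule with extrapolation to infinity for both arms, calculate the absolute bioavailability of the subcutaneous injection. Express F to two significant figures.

F = 0.78

Trapezoidal AUC_0→11 (IV):
  [0→3]: (416.6+149.3)/2 × 3 = 848.85
  [3→9]: (149.3+19.2)/2 × 6 = 505.5
  [9→11]: (19.2+9.7)/2 × 2 = 28.9
  Sum = 1383.25 µg/L·h
IV tail: 9.7/0.342 = 28.363; AUC_iv,0→∞ = 1383.25 + 28.363 = 1411.613 µg/L·h
Trapezoidal AUC_0→11.75 (subcutaneous injection):
  [0→1]: (0.0+643.3)/2 × 1 = 321.65
  [1→1.25]: (643.3+637.3)/2 × 0.25 = 160.075
  [1.25→2.25]: (637.3+504.7)/2 × 1 = 571.0
  [2.25→2.75]: (504.7+431.2)/2 × 0.5 = 233.975
  [2.75→5.75]: (431.2+156.1)/2 × 3 = 880.95
  [5.75→11.75]: (156.1+20.1)/2 × 6 = 528.6
  Sum = 2696.25 µg/L·h
subcutaneous injection tail: 20.1/0.342 = 58.772; AUC_ev,0→∞ = 2696.25 + 58.772 = 2755.022 µg/L·h
F = (AUC_ev/D_ev)/(AUC_iv/D_iv) = (2755.022/250)/(1411.613/100) = 11.020088/14.11613 = 0.7807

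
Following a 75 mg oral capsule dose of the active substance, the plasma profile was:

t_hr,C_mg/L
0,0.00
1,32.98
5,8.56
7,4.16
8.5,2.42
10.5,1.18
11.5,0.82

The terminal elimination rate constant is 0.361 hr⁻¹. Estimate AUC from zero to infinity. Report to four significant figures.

AUC = 124.1 mg/L·hr

Trapezoidal AUC_0→11.5:
  [0→1]: (0.00+32.98)/2 × 1 = 16.49
  [1→5]: (32.98+8.56)/2 × 4 = 83.08
  [5→7]: (8.56+4.16)/2 × 2 = 12.72
  [7→8.5]: (4.16+2.42)/2 × 1.5 = 4.935
  [8.5→10.5]: (2.42+1.18)/2 × 2 = 3.6
  [10.5→11.5]: (1.18+0.82)/2 × 1 = 1.0
  Sum = 121.825 mg/L·hr
Extrapolated tail: C_last / k_e = 0.82 / 0.361 = 2.271
AUC_0→∞ = 121.825 + 2.271 = 124.096 mg/L·hr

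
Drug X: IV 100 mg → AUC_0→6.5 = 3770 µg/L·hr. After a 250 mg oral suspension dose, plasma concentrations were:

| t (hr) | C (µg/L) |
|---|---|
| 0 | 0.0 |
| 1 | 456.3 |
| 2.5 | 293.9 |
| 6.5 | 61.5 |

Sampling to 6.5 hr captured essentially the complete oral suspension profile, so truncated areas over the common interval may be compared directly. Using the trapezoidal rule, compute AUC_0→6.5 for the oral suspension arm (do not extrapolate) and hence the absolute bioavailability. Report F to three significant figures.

F = 0.159

Trapezoidal AUC_0→6.5 (oral suspension):
  [0→1]: (0.0+456.3)/2 × 1 = 228.15
  [1→2.5]: (456.3+293.9)/2 × 1.5 = 562.65
  [2.5→6.5]: (293.9+61.5)/2 × 4 = 710.8
  Sum = 1501.6 µg/L·hr
F = (AUC_ev/D_ev)/(AUC_iv/D_iv) = (1501.6/250)/(3770/100) = 6.0064/37.7 = 0.1593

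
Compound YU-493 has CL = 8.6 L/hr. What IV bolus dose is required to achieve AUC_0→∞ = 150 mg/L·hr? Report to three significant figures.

Dose = 1290 mg

Dose_iv = CL × AUC_0→∞
     = 8.6 × 150 = 1290 mg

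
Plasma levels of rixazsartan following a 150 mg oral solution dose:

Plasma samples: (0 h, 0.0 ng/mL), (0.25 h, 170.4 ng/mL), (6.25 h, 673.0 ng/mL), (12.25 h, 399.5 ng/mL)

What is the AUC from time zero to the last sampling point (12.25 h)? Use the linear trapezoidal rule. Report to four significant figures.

Trapezoidal AUC_0→12.25:
  [0→0.25]: (0.0+170.4)/2 × 0.25 = 21.3
  [0.25→6.25]: (170.4+673.0)/2 × 6 = 2530.2
  [6.25→12.25]: (673.0+399.5)/2 × 6 = 3217.5
  Sum = 5769.0 ng/mL·h

AUC = 5769 ng/mL·h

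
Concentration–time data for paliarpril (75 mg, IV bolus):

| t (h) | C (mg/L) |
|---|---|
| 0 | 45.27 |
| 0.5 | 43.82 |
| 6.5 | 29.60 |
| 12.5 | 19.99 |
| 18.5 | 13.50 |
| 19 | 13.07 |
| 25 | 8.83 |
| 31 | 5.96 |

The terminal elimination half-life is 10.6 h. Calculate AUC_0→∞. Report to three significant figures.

AUC = 700 mg/L·h

Trapezoidal AUC_0→31:
  [0→0.5]: (45.27+43.82)/2 × 0.5 = 22.2725
  [0.5→6.5]: (43.82+29.60)/2 × 6 = 220.26
  [6.5→12.5]: (29.60+19.99)/2 × 6 = 148.77
  [12.5→18.5]: (19.99+13.50)/2 × 6 = 100.47
  [18.5→19]: (13.50+13.07)/2 × 0.5 = 6.6425
  [19→25]: (13.07+8.83)/2 × 6 = 65.7
  [25→31]: (8.83+5.96)/2 × 6 = 44.37
  Sum = 608.485 mg/L·h
k_e = ln2 / t½ = 0.693147 / 10.6 = 0.0654 h^-1
Extrapolated tail: C_last / k_e = 5.96 / 0.0654 = 91.131
AUC_0→∞ = 608.485 + 91.131 = 699.616 mg/L·h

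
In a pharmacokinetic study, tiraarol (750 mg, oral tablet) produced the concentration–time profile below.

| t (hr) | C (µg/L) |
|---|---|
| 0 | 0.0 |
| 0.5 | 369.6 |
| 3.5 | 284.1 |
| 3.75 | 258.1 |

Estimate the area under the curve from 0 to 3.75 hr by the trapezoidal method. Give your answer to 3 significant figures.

Trapezoidal AUC_0→3.75:
  [0→0.5]: (0.0+369.6)/2 × 0.5 = 92.4
  [0.5→3.5]: (369.6+284.1)/2 × 3 = 980.55
  [3.5→3.75]: (284.1+258.1)/2 × 0.25 = 67.775
  Sum = 1140.725 µg/L·hr

AUC = 1140 µg/L·hr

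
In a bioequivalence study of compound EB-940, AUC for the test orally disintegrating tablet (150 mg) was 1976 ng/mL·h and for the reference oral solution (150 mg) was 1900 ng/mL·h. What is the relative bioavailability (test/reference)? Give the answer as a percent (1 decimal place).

F_rel = (AUC_test/D_test) / (AUC_ref/D_ref)
      = (1976/150) / (1900/150)
      = 13.1733 / 12.6667 = 1.0400 = 104.00%

F_rel = 104.0%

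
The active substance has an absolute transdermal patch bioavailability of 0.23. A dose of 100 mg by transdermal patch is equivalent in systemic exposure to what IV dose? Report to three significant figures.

D_iv = 23.0 mg

Systemic exposure from an extravascular dose = F × D_ev, so the equivalent IV dose is F × D_ev.
D_iv = F × D_ev = 0.23 × 100 = 23 mg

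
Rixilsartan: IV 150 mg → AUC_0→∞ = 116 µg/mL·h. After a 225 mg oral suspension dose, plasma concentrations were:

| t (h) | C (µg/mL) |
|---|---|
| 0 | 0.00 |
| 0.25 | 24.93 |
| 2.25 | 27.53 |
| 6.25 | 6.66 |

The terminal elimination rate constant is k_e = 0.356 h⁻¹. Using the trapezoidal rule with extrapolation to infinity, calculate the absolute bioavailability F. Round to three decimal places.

F = 0.820

Trapezoidal AUC_0→6.25 (oral suspension):
  [0→0.25]: (0.00+24.93)/2 × 0.25 = 3.11625
  [0.25→2.25]: (24.93+27.53)/2 × 2 = 52.46
  [2.25→6.25]: (27.53+6.66)/2 × 4 = 68.38
  Sum = 123.95625 µg/mL·h
Tail: C_last/k_e = 6.66/0.356 = 18.708
AUC_0→∞ (oral suspension) = 123.95625 + 18.708 = 142.66425 µg/mL·h
F = (AUC_ev/D_ev)/(AUC_iv/D_iv) = (142.66425/225)/(116/150) = 0.634063/0.773333 = 0.8199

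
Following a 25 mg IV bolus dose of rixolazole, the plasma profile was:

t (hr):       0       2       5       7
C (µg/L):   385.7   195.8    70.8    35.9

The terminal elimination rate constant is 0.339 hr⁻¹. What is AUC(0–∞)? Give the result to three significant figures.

AUC = 1190 µg/L·hr

Trapezoidal AUC_0→7:
  [0→2]: (385.7+195.8)/2 × 2 = 581.5
  [2→5]: (195.8+70.8)/2 × 3 = 399.9
  [5→7]: (70.8+35.9)/2 × 2 = 106.7
  Sum = 1088.1 µg/L·hr
Extrapolated tail: C_last / k_e = 35.9 / 0.339 = 105.900
AUC_0→∞ = 1088.1 + 105.900 = 1194.0 µg/L·hr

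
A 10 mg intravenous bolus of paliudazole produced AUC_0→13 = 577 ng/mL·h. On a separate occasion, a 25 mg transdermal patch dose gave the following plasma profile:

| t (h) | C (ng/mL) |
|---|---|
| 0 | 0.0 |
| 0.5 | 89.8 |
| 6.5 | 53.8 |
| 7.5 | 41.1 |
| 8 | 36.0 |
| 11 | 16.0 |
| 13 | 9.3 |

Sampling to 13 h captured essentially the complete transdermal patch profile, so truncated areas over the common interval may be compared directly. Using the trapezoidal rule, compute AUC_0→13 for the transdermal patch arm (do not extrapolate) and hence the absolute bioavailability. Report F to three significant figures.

F = 0.432

Trapezoidal AUC_0→13 (transdermal patch):
  [0→0.5]: (0.0+89.8)/2 × 0.5 = 22.45
  [0.5→6.5]: (89.8+53.8)/2 × 6 = 430.8
  [6.5→7.5]: (53.8+41.1)/2 × 1 = 47.45
  [7.5→8]: (41.1+36.0)/2 × 0.5 = 19.275
  [8→11]: (36.0+16.0)/2 × 3 = 78.0
  [11→13]: (16.0+9.3)/2 × 2 = 25.3
  Sum = 623.275 ng/mL·h
F = (AUC_ev/D_ev)/(AUC_iv/D_iv) = (623.275/25)/(577/10) = 24.931/57.7 = 0.4321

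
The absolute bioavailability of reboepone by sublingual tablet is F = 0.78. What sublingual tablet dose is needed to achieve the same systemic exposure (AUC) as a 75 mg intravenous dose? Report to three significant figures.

For equal systemic exposure: F × D_ev = D_iv
D_ev = D_iv / F = 75 / 0.78 = 96.1538 mg

D_sublingual = 96.2 mg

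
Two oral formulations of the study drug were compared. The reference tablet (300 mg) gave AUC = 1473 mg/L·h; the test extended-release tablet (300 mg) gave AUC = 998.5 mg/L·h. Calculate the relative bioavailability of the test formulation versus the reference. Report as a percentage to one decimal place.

F_rel = 67.8%

F_rel = (AUC_test/D_test) / (AUC_ref/D_ref)
      = (998.5/300) / (1473/300)
      = 3.32833 / 4.91 = 0.6779 = 67.79%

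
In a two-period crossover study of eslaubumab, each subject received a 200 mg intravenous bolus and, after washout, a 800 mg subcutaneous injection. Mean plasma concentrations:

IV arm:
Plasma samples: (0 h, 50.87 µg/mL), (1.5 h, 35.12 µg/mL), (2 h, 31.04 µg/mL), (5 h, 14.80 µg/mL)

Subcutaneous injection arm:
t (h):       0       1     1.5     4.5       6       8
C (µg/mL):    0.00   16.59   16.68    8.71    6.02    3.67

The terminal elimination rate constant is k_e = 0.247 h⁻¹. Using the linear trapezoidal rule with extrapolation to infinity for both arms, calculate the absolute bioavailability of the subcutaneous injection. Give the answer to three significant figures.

F = 0.108

Trapezoidal AUC_0→5 (IV):
  [0→1.5]: (50.87+35.12)/2 × 1.5 = 64.4925
  [1.5→2]: (35.12+31.04)/2 × 0.5 = 16.54
  [2→5]: (31.04+14.80)/2 × 3 = 68.76
  Sum = 149.7925 µg/mL·h
IV tail: 14.80/0.247 = 59.919; AUC_iv,0→∞ = 149.7925 + 59.919 = 209.7115 µg/mL·h
Trapezoidal AUC_0→8 (subcutaneous injection):
  [0→1]: (0.00+16.59)/2 × 1 = 8.295
  [1→1.5]: (16.59+16.68)/2 × 0.5 = 8.3175
  [1.5→4.5]: (16.68+8.71)/2 × 3 = 38.085
  [4.5→6]: (8.71+6.02)/2 × 1.5 = 11.0475
  [6→8]: (6.02+3.67)/2 × 2 = 9.69
  Sum = 75.435 µg/mL·h
subcutaneous injection tail: 3.67/0.247 = 14.858; AUC_ev,0→∞ = 75.435 + 14.858 = 90.293 µg/mL·h
F = (AUC_ev/D_ev)/(AUC_iv/D_iv) = (90.293/800)/(209.7115/200) = 0.11286625/1.0485575 = 0.1076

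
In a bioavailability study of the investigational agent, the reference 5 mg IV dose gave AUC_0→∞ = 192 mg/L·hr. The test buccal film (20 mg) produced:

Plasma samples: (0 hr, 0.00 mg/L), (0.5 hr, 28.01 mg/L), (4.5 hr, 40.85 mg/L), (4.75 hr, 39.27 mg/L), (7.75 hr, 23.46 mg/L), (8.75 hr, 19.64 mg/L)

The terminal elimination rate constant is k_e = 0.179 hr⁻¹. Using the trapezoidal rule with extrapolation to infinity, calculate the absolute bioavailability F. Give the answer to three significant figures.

F = 0.495

Trapezoidal AUC_0→8.75 (buccal film):
  [0→0.5]: (0.00+28.01)/2 × 0.5 = 7.0025
  [0.5→4.5]: (28.01+40.85)/2 × 4 = 137.72
  [4.5→4.75]: (40.85+39.27)/2 × 0.25 = 10.015
  [4.75→7.75]: (39.27+23.46)/2 × 3 = 94.095
  [7.75→8.75]: (23.46+19.64)/2 × 1 = 21.55
  Sum = 270.3825 mg/L·hr
Tail: C_last/k_e = 19.64/0.179 = 109.721
AUC_0→∞ (buccal film) = 270.3825 + 109.721 = 380.1035 mg/L·hr
F = (AUC_ev/D_ev)/(AUC_iv/D_iv) = (380.1035/20)/(192/5) = 19.005175/38.4 = 0.4949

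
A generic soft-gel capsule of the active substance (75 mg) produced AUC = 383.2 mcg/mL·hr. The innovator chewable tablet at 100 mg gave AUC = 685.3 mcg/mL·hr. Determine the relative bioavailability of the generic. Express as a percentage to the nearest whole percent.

F_rel = 75%

F_rel = (AUC_test/D_test) / (AUC_ref/D_ref)
      = (383.2/75) / (685.3/100)
      = 5.10933 / 6.853 = 0.7456 = 74.56%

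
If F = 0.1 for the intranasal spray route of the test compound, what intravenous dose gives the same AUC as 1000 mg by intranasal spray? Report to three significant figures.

Systemic exposure from an extravascular dose = F × D_ev, so the equivalent IV dose is F × D_ev.
D_iv = F × D_ev = 0.1 × 1000 = 100 mg

D_iv = 100 mg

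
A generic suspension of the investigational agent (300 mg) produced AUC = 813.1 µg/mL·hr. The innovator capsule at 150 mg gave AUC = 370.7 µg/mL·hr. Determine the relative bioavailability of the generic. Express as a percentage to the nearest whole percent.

F_rel = (AUC_test/D_test) / (AUC_ref/D_ref)
      = (813.1/300) / (370.7/150)
      = 2.71033 / 2.47133 = 1.0967 = 109.67%

F_rel = 110%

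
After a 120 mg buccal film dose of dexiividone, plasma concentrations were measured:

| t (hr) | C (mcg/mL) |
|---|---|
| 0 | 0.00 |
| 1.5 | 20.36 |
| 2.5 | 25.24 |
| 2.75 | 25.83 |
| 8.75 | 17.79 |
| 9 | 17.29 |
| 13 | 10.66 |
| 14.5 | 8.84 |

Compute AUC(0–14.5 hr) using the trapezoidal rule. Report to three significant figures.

Trapezoidal AUC_0→14.5:
  [0→1.5]: (0.00+20.36)/2 × 1.5 = 15.27
  [1.5→2.5]: (20.36+25.24)/2 × 1 = 22.8
  [2.5→2.75]: (25.24+25.83)/2 × 0.25 = 6.38375
  [2.75→8.75]: (25.83+17.79)/2 × 6 = 130.86
  [8.75→9]: (17.79+17.29)/2 × 0.25 = 4.385
  [9→13]: (17.29+10.66)/2 × 4 = 55.9
  [13→14.5]: (10.66+8.84)/2 × 1.5 = 14.625
  Sum = 250.22375 mcg/mL·hr

AUC = 250 mcg/mL·hr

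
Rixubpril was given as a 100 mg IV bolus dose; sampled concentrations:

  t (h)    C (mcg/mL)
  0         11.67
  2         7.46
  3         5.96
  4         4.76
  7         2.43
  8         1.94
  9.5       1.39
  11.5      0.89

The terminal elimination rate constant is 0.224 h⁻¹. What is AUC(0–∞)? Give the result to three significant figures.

Trapezoidal AUC_0→11.5:
  [0→2]: (11.67+7.46)/2 × 2 = 19.13
  [2→3]: (7.46+5.96)/2 × 1 = 6.71
  [3→4]: (5.96+4.76)/2 × 1 = 5.36
  [4→7]: (4.76+2.43)/2 × 3 = 10.785
  [7→8]: (2.43+1.94)/2 × 1 = 2.185
  [8→9.5]: (1.94+1.39)/2 × 1.5 = 2.4975
  [9.5→11.5]: (1.39+0.89)/2 × 2 = 2.28
  Sum = 48.9475 mcg/mL·h
Extrapolated tail: C_last / k_e = 0.89 / 0.224 = 3.973
AUC_0→∞ = 48.9475 + 3.973 = 52.9205 mcg/mL·h

AUC = 52.9 mcg/mL·h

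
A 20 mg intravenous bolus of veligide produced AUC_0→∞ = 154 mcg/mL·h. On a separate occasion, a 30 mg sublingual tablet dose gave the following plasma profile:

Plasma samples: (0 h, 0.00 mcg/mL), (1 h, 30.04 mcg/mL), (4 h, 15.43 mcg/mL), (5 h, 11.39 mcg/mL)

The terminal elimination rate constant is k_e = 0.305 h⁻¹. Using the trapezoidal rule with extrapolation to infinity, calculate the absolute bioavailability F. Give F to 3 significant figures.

F = 0.580

Trapezoidal AUC_0→5 (sublingual tablet):
  [0→1]: (0.00+30.04)/2 × 1 = 15.02
  [1→4]: (30.04+15.43)/2 × 3 = 68.205
  [4→5]: (15.43+11.39)/2 × 1 = 13.41
  Sum = 96.635 mcg/mL·h
Tail: C_last/k_e = 11.39/0.305 = 37.344
AUC_0→∞ (sublingual tablet) = 96.635 + 37.344 = 133.979 mcg/mL·h
F = (AUC_ev/D_ev)/(AUC_iv/D_iv) = (133.979/30)/(154/20) = 4.46597/7.7 = 0.5800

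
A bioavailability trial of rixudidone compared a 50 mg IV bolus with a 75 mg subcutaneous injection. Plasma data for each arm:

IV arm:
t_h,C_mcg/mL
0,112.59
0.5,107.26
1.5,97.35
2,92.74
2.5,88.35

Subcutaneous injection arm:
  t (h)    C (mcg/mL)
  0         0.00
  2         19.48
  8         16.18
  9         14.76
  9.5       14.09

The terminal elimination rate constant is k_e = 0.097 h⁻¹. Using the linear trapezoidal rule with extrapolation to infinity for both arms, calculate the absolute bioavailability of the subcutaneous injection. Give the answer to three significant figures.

Trapezoidal AUC_0→2.5 (IV):
  [0→0.5]: (112.59+107.26)/2 × 0.5 = 54.9625
  [0.5→1.5]: (107.26+97.35)/2 × 1 = 102.305
  [1.5→2]: (97.35+92.74)/2 × 0.5 = 47.5225
  [2→2.5]: (92.74+88.35)/2 × 0.5 = 45.2725
  Sum = 250.0625 mcg/mL·h
IV tail: 88.35/0.097 = 910.825; AUC_iv,0→∞ = 250.0625 + 910.825 = 1160.8875 mcg/mL·h
Trapezoidal AUC_0→9.5 (subcutaneous injection):
  [0→2]: (0.00+19.48)/2 × 2 = 19.48
  [2→8]: (19.48+16.18)/2 × 6 = 106.98
  [8→9]: (16.18+14.76)/2 × 1 = 15.47
  [9→9.5]: (14.76+14.09)/2 × 0.5 = 7.2125
  Sum = 149.1425 mcg/mL·h
subcutaneous injection tail: 14.09/0.097 = 145.258; AUC_ev,0→∞ = 149.1425 + 145.258 = 294.4005 mcg/mL·h
F = (AUC_ev/D_ev)/(AUC_iv/D_iv) = (294.4005/75)/(1160.8875/50) = 3.92534/23.21775 = 0.1691

F = 0.169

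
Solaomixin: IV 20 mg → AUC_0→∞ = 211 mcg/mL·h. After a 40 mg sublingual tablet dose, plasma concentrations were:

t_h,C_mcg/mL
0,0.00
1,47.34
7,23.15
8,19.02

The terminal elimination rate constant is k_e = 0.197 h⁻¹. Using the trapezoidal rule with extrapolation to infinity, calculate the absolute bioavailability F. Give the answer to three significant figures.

F = 0.836

Trapezoidal AUC_0→8 (sublingual tablet):
  [0→1]: (0.00+47.34)/2 × 1 = 23.67
  [1→7]: (47.34+23.15)/2 × 6 = 211.47
  [7→8]: (23.15+19.02)/2 × 1 = 21.085
  Sum = 256.225 mcg/mL·h
Tail: C_last/k_e = 19.02/0.197 = 96.548
AUC_0→∞ (sublingual tablet) = 256.225 + 96.548 = 352.773 mcg/mL·h
F = (AUC_ev/D_ev)/(AUC_iv/D_iv) = (352.773/40)/(211/20) = 8.819325/10.55 = 0.8360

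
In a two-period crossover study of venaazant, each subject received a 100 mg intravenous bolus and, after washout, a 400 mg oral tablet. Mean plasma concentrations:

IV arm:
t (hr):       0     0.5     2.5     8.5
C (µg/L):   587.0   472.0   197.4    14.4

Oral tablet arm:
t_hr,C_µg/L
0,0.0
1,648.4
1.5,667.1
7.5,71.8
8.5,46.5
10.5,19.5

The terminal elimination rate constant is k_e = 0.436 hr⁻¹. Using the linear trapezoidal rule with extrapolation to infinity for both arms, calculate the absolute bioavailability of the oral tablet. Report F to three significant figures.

F = 0.474

Trapezoidal AUC_0→8.5 (IV):
  [0→0.5]: (587.0+472.0)/2 × 0.5 = 264.75
  [0.5→2.5]: (472.0+197.4)/2 × 2 = 669.4
  [2.5→8.5]: (197.4+14.4)/2 × 6 = 635.4
  Sum = 1569.55 µg/L·hr
IV tail: 14.4/0.436 = 33.028; AUC_iv,0→∞ = 1569.55 + 33.028 = 1602.578 µg/L·hr
Trapezoidal AUC_0→10.5 (oral tablet):
  [0→1]: (0.0+648.4)/2 × 1 = 324.2
  [1→1.5]: (648.4+667.1)/2 × 0.5 = 328.875
  [1.5→7.5]: (667.1+71.8)/2 × 6 = 2216.7
  [7.5→8.5]: (71.8+46.5)/2 × 1 = 59.15
  [8.5→10.5]: (46.5+19.5)/2 × 2 = 66.0
  Sum = 2994.925 µg/L·hr
oral tablet tail: 19.5/0.436 = 44.725; AUC_ev,0→∞ = 2994.925 + 44.725 = 3039.65 µg/L·hr
F = (AUC_ev/D_ev)/(AUC_iv/D_iv) = (3039.65/400)/(1602.578/100) = 7.599125/16.02578 = 0.4742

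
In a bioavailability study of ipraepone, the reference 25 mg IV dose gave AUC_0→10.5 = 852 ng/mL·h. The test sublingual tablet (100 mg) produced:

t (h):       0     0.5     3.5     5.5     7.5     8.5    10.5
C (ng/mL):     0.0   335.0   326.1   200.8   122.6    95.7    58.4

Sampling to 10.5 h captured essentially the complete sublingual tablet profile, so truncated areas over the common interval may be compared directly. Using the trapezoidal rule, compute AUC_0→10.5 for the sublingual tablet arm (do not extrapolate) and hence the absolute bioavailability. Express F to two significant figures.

Trapezoidal AUC_0→10.5 (sublingual tablet):
  [0→0.5]: (0.0+335.0)/2 × 0.5 = 83.75
  [0.5→3.5]: (335.0+326.1)/2 × 3 = 991.65
  [3.5→5.5]: (326.1+200.8)/2 × 2 = 526.9
  [5.5→7.5]: (200.8+122.6)/2 × 2 = 323.4
  [7.5→8.5]: (122.6+95.7)/2 × 1 = 109.15
  [8.5→10.5]: (95.7+58.4)/2 × 2 = 154.1
  Sum = 2188.95 ng/mL·h
F = (AUC_ev/D_ev)/(AUC_iv/D_iv) = (2188.95/100)/(852/25) = 21.8895/34.08 = 0.6423

F = 0.64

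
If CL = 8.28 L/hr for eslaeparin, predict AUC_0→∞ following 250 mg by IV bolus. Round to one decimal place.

AUC = 30.2 mg/L·hr

AUC_0→∞ = Dose_iv / CL
        = 250 / 8.28 = 30.1932 mg/L·hr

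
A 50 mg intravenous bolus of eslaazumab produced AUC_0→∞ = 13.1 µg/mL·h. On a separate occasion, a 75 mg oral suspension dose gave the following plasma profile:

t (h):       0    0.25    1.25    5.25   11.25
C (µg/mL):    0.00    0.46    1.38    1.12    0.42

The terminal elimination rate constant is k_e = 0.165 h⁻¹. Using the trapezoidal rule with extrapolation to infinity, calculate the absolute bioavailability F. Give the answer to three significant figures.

Trapezoidal AUC_0→11.25 (oral suspension):
  [0→0.25]: (0.00+0.46)/2 × 0.25 = 0.0575
  [0.25→1.25]: (0.46+1.38)/2 × 1 = 0.92
  [1.25→5.25]: (1.38+1.12)/2 × 4 = 5.0
  [5.25→11.25]: (1.12+0.42)/2 × 6 = 4.62
  Sum = 10.5975 µg/mL·h
Tail: C_last/k_e = 0.42/0.165 = 2.545
AUC_0→∞ (oral suspension) = 10.5975 + 2.545 = 13.1425 µg/mL·h
F = (AUC_ev/D_ev)/(AUC_iv/D_iv) = (13.1425/75)/(13.1/50) = 0.175233/0.262 = 0.6688

F = 0.669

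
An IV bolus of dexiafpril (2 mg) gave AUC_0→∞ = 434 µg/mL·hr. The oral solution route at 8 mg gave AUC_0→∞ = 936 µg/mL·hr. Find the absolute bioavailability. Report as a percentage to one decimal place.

F = 53.9%

F = (AUC_ev / D_ev) / (AUC_iv / D_iv)
  = (936/8) / (434/2)
  = 117 / 217 = 0.5392
  = 53.92%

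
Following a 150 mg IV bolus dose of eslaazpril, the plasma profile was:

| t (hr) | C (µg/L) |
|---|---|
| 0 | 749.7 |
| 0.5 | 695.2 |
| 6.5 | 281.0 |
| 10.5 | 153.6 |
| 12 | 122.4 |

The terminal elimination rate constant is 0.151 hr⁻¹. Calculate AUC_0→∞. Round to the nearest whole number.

AUC = 5177 µg/L·hr

Trapezoidal AUC_0→12:
  [0→0.5]: (749.7+695.2)/2 × 0.5 = 361.225
  [0.5→6.5]: (695.2+281.0)/2 × 6 = 2928.6
  [6.5→10.5]: (281.0+153.6)/2 × 4 = 869.2
  [10.5→12]: (153.6+122.4)/2 × 1.5 = 207.0
  Sum = 4366.025 µg/L·hr
Extrapolated tail: C_last / k_e = 122.4 / 0.151 = 810.596
AUC_0→∞ = 4366.025 + 810.596 = 5176.621 µg/L·hr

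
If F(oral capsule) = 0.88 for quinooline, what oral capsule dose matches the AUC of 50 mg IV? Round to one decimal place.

For equal systemic exposure: F × D_ev = D_iv
D_ev = D_iv / F = 50 / 0.88 = 56.8182 mg

D_oral = 56.8 mg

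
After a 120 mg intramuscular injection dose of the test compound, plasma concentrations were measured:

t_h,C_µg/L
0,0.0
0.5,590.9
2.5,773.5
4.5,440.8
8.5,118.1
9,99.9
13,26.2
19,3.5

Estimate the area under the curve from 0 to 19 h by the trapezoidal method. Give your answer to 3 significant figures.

Trapezoidal AUC_0→19:
  [0→0.5]: (0.0+590.9)/2 × 0.5 = 147.725
  [0.5→2.5]: (590.9+773.5)/2 × 2 = 1364.4
  [2.5→4.5]: (773.5+440.8)/2 × 2 = 1214.3
  [4.5→8.5]: (440.8+118.1)/2 × 4 = 1117.8
  [8.5→9]: (118.1+99.9)/2 × 0.5 = 54.5
  [9→13]: (99.9+26.2)/2 × 4 = 252.2
  [13→19]: (26.2+3.5)/2 × 6 = 89.1
  Sum = 4240.025 µg/L·h

AUC = 4240 µg/L·h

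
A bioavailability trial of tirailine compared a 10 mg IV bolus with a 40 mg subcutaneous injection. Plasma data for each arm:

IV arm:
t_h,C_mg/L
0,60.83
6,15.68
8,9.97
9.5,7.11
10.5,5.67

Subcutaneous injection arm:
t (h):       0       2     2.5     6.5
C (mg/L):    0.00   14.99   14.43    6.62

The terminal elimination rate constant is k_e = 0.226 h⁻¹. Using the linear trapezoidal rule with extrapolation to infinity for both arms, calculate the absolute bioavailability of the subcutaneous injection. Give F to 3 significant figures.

F = 0.0783

Trapezoidal AUC_0→10.5 (IV):
  [0→6]: (60.83+15.68)/2 × 6 = 229.53
  [6→8]: (15.68+9.97)/2 × 2 = 25.65
  [8→9.5]: (9.97+7.11)/2 × 1.5 = 12.81
  [9.5→10.5]: (7.11+5.67)/2 × 1 = 6.39
  Sum = 274.38 mg/L·h
IV tail: 5.67/0.226 = 25.088; AUC_iv,0→∞ = 274.38 + 25.088 = 299.468 mg/L·h
Trapezoidal AUC_0→6.5 (subcutaneous injection):
  [0→2]: (0.00+14.99)/2 × 2 = 14.99
  [2→2.5]: (14.99+14.43)/2 × 0.5 = 7.355
  [2.5→6.5]: (14.43+6.62)/2 × 4 = 42.1
  Sum = 64.445 mg/L·h
subcutaneous injection tail: 6.62/0.226 = 29.292; AUC_ev,0→∞ = 64.445 + 29.292 = 93.737 mg/L·h
F = (AUC_ev/D_ev)/(AUC_iv/D_iv) = (93.737/40)/(299.468/10) = 2.343425/29.9468 = 0.0783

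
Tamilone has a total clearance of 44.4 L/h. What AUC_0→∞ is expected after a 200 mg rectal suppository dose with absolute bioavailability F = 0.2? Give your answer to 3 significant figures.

AUC_0→∞ = F × Dose / CL
        = 0.2 × 200 / 44.4 = 0.900901 mg/L·h

AUC = 0.901 mg/L·h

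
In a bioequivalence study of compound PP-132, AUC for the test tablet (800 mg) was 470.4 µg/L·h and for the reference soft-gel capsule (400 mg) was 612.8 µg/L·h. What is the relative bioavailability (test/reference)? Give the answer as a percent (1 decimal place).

F_rel = 38.4%

F_rel = (AUC_test/D_test) / (AUC_ref/D_ref)
      = (470.4/800) / (612.8/400)
      = 0.588 / 1.532 = 0.3838 = 38.38%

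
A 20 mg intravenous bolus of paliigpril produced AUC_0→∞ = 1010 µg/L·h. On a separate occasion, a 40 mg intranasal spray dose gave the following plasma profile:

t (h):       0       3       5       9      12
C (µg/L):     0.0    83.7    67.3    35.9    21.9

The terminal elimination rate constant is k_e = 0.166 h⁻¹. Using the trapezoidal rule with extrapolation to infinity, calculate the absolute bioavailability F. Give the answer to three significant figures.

F = 0.347

Trapezoidal AUC_0→12 (intranasal spray):
  [0→3]: (0.0+83.7)/2 × 3 = 125.55
  [3→5]: (83.7+67.3)/2 × 2 = 151.0
  [5→9]: (67.3+35.9)/2 × 4 = 206.4
  [9→12]: (35.9+21.9)/2 × 3 = 86.7
  Sum = 569.65 µg/L·h
Tail: C_last/k_e = 21.9/0.166 = 131.928
AUC_0→∞ (intranasal spray) = 569.65 + 131.928 = 701.578 µg/L·h
F = (AUC_ev/D_ev)/(AUC_iv/D_iv) = (701.578/40)/(1010/20) = 17.53945/50.5 = 0.3473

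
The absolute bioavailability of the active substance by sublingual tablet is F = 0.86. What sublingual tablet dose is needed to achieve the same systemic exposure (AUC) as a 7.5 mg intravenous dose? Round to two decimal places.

D_sublingual = 8.72 mg

For equal systemic exposure: F × D_ev = D_iv
D_ev = D_iv / F = 7.5 / 0.86 = 8.72093 mg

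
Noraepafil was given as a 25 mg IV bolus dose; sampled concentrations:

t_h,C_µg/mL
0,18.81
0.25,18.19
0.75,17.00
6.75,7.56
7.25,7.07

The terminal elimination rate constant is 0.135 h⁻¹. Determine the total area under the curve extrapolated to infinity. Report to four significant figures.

Trapezoidal AUC_0→7.25:
  [0→0.25]: (18.81+18.19)/2 × 0.25 = 4.625
  [0.25→0.75]: (18.19+17.00)/2 × 0.5 = 8.7975
  [0.75→6.75]: (17.00+7.56)/2 × 6 = 73.68
  [6.75→7.25]: (7.56+7.07)/2 × 0.5 = 3.6575
  Sum = 90.76 µg/mL·h
Extrapolated tail: C_last / k_e = 7.07 / 0.135 = 52.370
AUC_0→∞ = 90.76 + 52.370 = 143.13 µg/mL·h

AUC = 143.1 µg/mL·h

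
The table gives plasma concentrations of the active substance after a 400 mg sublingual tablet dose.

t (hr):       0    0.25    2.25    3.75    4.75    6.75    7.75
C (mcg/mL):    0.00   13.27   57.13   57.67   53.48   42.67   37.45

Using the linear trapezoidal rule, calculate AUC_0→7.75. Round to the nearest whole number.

Trapezoidal AUC_0→7.75:
  [0→0.25]: (0.00+13.27)/2 × 0.25 = 1.65875
  [0.25→2.25]: (13.27+57.13)/2 × 2 = 70.4
  [2.25→3.75]: (57.13+57.67)/2 × 1.5 = 86.1
  [3.75→4.75]: (57.67+53.48)/2 × 1 = 55.575
  [4.75→6.75]: (53.48+42.67)/2 × 2 = 96.15
  [6.75→7.75]: (42.67+37.45)/2 × 1 = 40.06
  Sum = 349.94375 mcg/mL·hr

AUC = 350 mcg/mL·hr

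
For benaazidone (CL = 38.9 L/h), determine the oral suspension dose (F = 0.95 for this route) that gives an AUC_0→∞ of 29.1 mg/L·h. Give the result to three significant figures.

Dose = 1190 mg

Dose = CL × AUC_0→∞ / F
     = 38.9 × 29.1 / 0.95 = 1191.57 mg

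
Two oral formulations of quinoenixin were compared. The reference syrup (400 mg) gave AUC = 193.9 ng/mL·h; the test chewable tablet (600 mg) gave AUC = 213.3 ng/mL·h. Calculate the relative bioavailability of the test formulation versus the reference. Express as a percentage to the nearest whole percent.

F_rel = 73%

F_rel = (AUC_test/D_test) / (AUC_ref/D_ref)
      = (213.3/600) / (193.9/400)
      = 0.3555 / 0.48475 = 0.7334 = 73.34%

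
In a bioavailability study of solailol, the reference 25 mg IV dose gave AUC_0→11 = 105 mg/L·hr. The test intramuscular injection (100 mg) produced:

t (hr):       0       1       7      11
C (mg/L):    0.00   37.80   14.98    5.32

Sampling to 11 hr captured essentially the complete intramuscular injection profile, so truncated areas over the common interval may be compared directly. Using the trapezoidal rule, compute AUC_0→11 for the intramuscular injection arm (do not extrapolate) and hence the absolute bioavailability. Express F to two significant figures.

F = 0.52

Trapezoidal AUC_0→11 (intramuscular injection):
  [0→1]: (0.00+37.80)/2 × 1 = 18.9
  [1→7]: (37.80+14.98)/2 × 6 = 158.34
  [7→11]: (14.98+5.32)/2 × 4 = 40.6
  Sum = 217.84 mg/L·hr
F = (AUC_ev/D_ev)/(AUC_iv/D_iv) = (217.84/100)/(105/25) = 2.1784/4.2 = 0.5187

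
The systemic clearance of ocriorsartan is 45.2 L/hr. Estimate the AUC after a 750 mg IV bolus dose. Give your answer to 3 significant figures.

AUC_0→∞ = Dose_iv / CL
        = 750 / 45.2 = 16.5929 mg/L·hr

AUC = 16.6 mg/L·hr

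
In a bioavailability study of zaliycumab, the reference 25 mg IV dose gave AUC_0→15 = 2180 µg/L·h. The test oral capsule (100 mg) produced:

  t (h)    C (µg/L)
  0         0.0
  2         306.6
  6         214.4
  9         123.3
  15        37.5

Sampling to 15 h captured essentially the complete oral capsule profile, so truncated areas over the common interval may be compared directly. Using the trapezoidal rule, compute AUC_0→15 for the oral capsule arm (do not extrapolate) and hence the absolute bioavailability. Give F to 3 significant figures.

Trapezoidal AUC_0→15 (oral capsule):
  [0→2]: (0.0+306.6)/2 × 2 = 306.6
  [2→6]: (306.6+214.4)/2 × 4 = 1042.0
  [6→9]: (214.4+123.3)/2 × 3 = 506.55
  [9→15]: (123.3+37.5)/2 × 6 = 482.4
  Sum = 2337.55 µg/L·h
F = (AUC_ev/D_ev)/(AUC_iv/D_iv) = (2337.55/100)/(2180/25) = 23.3755/87.2 = 0.2681

F = 0.268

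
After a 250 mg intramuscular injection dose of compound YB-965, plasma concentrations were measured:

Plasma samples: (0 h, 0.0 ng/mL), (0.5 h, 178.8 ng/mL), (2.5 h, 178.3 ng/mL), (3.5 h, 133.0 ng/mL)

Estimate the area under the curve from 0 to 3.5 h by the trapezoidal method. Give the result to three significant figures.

Trapezoidal AUC_0→3.5:
  [0→0.5]: (0.0+178.8)/2 × 0.5 = 44.7
  [0.5→2.5]: (178.8+178.3)/2 × 2 = 357.1
  [2.5→3.5]: (178.3+133.0)/2 × 1 = 155.65
  Sum = 557.45 ng/mL·h

AUC = 557 ng/mL·h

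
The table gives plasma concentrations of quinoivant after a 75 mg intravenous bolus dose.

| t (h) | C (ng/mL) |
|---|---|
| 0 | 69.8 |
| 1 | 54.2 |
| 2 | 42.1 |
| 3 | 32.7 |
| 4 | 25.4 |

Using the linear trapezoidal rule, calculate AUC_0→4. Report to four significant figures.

Trapezoidal AUC_0→4:
  [0→1]: (69.8+54.2)/2 × 1 = 62.0
  [1→2]: (54.2+42.1)/2 × 1 = 48.15
  [2→3]: (42.1+32.7)/2 × 1 = 37.4
  [3→4]: (32.7+25.4)/2 × 1 = 29.05
  Sum = 176.6 ng/mL·h

AUC = 176.6 ng/mL·h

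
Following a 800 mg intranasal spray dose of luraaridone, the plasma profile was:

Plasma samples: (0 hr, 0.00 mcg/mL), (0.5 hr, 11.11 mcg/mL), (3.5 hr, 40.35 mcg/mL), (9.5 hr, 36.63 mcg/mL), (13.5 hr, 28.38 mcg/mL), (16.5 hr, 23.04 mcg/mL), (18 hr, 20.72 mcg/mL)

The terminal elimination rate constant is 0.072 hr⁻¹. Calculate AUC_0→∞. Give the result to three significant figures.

AUC = 839 mcg/mL·hr

Trapezoidal AUC_0→18:
  [0→0.5]: (0.00+11.11)/2 × 0.5 = 2.7775
  [0.5→3.5]: (11.11+40.35)/2 × 3 = 77.19
  [3.5→9.5]: (40.35+36.63)/2 × 6 = 230.94
  [9.5→13.5]: (36.63+28.38)/2 × 4 = 130.02
  [13.5→16.5]: (28.38+23.04)/2 × 3 = 77.13
  [16.5→18]: (23.04+20.72)/2 × 1.5 = 32.82
  Sum = 550.8775 mcg/mL·hr
Extrapolated tail: C_last / k_e = 20.72 / 0.072 = 287.778
AUC_0→∞ = 550.8775 + 287.778 = 838.6555 mcg/mL·hr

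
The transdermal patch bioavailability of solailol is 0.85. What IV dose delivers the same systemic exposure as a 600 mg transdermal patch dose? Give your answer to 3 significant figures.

D_iv = 510 mg

Systemic exposure from an extravascular dose = F × D_ev, so the equivalent IV dose is F × D_ev.
D_iv = F × D_ev = 0.85 × 600 = 510 mg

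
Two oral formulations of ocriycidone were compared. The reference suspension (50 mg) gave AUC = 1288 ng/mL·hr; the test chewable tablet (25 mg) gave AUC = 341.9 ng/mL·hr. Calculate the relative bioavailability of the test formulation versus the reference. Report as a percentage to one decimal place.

F_rel = (AUC_test/D_test) / (AUC_ref/D_ref)
      = (341.9/25) / (1288/50)
      = 13.676 / 25.76 = 0.5309 = 53.09%

F_rel = 53.1%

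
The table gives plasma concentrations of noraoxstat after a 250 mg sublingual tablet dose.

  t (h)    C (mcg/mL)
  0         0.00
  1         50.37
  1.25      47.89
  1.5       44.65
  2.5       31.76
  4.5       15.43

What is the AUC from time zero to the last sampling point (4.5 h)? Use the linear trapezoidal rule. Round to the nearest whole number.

AUC = 134 mcg/mL·h

Trapezoidal AUC_0→4.5:
  [0→1]: (0.00+50.37)/2 × 1 = 25.185
  [1→1.25]: (50.37+47.89)/2 × 0.25 = 12.2825
  [1.25→1.5]: (47.89+44.65)/2 × 0.25 = 11.5675
  [1.5→2.5]: (44.65+31.76)/2 × 1 = 38.205
  [2.5→4.5]: (31.76+15.43)/2 × 2 = 47.19
  Sum = 134.43 mcg/mL·h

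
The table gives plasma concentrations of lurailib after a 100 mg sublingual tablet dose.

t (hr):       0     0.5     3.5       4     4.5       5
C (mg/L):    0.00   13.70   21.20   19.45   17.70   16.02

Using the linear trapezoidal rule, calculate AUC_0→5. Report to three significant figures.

AUC = 83.7 mg/L·hr

Trapezoidal AUC_0→5:
  [0→0.5]: (0.00+13.70)/2 × 0.5 = 3.425
  [0.5→3.5]: (13.70+21.20)/2 × 3 = 52.35
  [3.5→4]: (21.20+19.45)/2 × 0.5 = 10.1625
  [4→4.5]: (19.45+17.70)/2 × 0.5 = 9.2875
  [4.5→5]: (17.70+16.02)/2 × 0.5 = 8.43
  Sum = 83.655 mg/L·hr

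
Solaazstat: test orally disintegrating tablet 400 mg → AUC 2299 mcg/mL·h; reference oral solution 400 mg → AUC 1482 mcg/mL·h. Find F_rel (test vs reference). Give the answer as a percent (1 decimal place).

F_rel = (AUC_test/D_test) / (AUC_ref/D_ref)
      = (2299/400) / (1482/400)
      = 5.7475 / 3.705 = 1.5513 = 155.13%

F_rel = 155.1%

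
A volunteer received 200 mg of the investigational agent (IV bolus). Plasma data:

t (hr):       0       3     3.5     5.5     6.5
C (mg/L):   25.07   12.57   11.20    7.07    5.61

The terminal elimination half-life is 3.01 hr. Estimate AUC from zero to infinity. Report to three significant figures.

Trapezoidal AUC_0→6.5:
  [0→3]: (25.07+12.57)/2 × 3 = 56.46
  [3→3.5]: (12.57+11.20)/2 × 0.5 = 5.9425
  [3.5→5.5]: (11.20+7.07)/2 × 2 = 18.27
  [5.5→6.5]: (7.07+5.61)/2 × 1 = 6.34
  Sum = 87.0125 mg/L·hr
k_e = ln2 / t½ = 0.693147 / 3.01 = 0.2303 hr^-1
Extrapolated tail: C_last / k_e = 5.61 / 0.2303 = 24.360
AUC_0→∞ = 87.0125 + 24.360 = 111.3725 mg/L·hr

AUC = 111 mg/L·hr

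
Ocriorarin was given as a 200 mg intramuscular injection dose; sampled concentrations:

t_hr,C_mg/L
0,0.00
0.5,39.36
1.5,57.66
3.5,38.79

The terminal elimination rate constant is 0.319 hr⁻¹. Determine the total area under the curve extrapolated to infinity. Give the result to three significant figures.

Trapezoidal AUC_0→3.5:
  [0→0.5]: (0.00+39.36)/2 × 0.5 = 9.84
  [0.5→1.5]: (39.36+57.66)/2 × 1 = 48.51
  [1.5→3.5]: (57.66+38.79)/2 × 2 = 96.45
  Sum = 154.8 mg/L·hr
Extrapolated tail: C_last / k_e = 38.79 / 0.319 = 121.599
AUC_0→∞ = 154.8 + 121.599 = 276.399 mg/L·hr

AUC = 276 mg/L·hr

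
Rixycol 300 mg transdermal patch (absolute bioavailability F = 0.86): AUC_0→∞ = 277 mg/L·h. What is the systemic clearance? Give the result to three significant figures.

CL = F × Dose / AUC_0→∞
   = 0.86 × 300 / 277 = 0.931408 L/h

CL = 0.931 L/h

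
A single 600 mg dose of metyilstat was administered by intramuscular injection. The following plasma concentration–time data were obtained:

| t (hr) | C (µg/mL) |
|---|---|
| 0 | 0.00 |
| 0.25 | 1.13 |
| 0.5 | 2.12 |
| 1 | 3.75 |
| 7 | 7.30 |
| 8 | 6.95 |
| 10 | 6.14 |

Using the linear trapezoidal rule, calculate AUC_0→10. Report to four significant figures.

Trapezoidal AUC_0→10:
  [0→0.25]: (0.00+1.13)/2 × 0.25 = 0.14125
  [0.25→0.5]: (1.13+2.12)/2 × 0.25 = 0.40625
  [0.5→1]: (2.12+3.75)/2 × 0.5 = 1.4675
  [1→7]: (3.75+7.30)/2 × 6 = 33.15
  [7→8]: (7.30+6.95)/2 × 1 = 7.125
  [8→10]: (6.95+6.14)/2 × 2 = 13.09
  Sum = 55.38 µg/mL·hr

AUC = 55.38 µg/mL·hr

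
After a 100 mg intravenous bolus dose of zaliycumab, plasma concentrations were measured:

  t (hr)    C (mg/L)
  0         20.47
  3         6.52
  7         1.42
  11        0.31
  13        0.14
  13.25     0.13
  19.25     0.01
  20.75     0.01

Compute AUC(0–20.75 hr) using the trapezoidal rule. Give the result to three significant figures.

AUC = 60.7 mg/L·hr

Trapezoidal AUC_0→20.75:
  [0→3]: (20.47+6.52)/2 × 3 = 40.485
  [3→7]: (6.52+1.42)/2 × 4 = 15.88
  [7→11]: (1.42+0.31)/2 × 4 = 3.46
  [11→13]: (0.31+0.14)/2 × 2 = 0.45
  [13→13.25]: (0.14+0.13)/2 × 0.25 = 0.03375
  [13.25→19.25]: (0.13+0.01)/2 × 6 = 0.42
  [19.25→20.75]: (0.01+0.01)/2 × 1.5 = 0.015
  Sum = 60.74375 mg/L·hr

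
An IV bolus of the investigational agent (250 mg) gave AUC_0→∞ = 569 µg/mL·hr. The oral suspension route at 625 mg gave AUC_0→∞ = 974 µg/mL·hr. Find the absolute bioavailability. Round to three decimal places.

F = 0.685

F = (AUC_ev / D_ev) / (AUC_iv / D_iv)
  = (974/625) / (569/250)
  = 1.5584 / 2.276 = 0.6847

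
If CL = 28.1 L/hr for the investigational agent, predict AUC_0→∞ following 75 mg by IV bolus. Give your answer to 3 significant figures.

AUC_0→∞ = Dose_iv / CL
        = 75 / 28.1 = 2.66904 mg/L·hr

AUC = 2.67 mg/L·hr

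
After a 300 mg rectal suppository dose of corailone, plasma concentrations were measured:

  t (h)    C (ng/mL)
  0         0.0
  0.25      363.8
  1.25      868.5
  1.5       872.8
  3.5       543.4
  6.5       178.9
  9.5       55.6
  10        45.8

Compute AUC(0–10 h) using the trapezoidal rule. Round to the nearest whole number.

Trapezoidal AUC_0→10:
  [0→0.25]: (0.0+363.8)/2 × 0.25 = 45.475
  [0.25→1.25]: (363.8+868.5)/2 × 1 = 616.15
  [1.25→1.5]: (868.5+872.8)/2 × 0.25 = 217.6625
  [1.5→3.5]: (872.8+543.4)/2 × 2 = 1416.2
  [3.5→6.5]: (543.4+178.9)/2 × 3 = 1083.45
  [6.5→9.5]: (178.9+55.6)/2 × 3 = 351.75
  [9.5→10]: (55.6+45.8)/2 × 0.5 = 25.35
  Sum = 3756.0375 ng/mL·h

AUC = 3756 ng/mL·h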